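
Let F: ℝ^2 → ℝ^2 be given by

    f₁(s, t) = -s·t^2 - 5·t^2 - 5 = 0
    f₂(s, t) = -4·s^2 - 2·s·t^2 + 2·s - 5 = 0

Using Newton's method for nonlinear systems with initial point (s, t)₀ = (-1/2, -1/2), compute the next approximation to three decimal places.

(0.990, 0.944)

At (-1/2, -1/2): F = (-6.125, -6.750).
Jacobian J = [[-t^2, -2·s·t - 10·t], [-8·s - 2·t^2 + 2, -4·s·t]].
At the point, J = [[-0.250, 4.500], [5.500, -1.000]] (det J = -24.500).
Solving J·Δ = −F gives Δ = (1.490, 1.444).
Then the next iterate is (s, t)₁ = (0.990, 0.944).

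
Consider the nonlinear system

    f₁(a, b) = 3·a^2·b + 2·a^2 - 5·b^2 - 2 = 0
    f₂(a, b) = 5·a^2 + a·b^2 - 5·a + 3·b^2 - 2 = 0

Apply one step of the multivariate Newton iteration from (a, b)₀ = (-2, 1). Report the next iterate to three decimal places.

At (-2, 1): F = (13.000, 29.000).
Jacobian J = [[6·a·b + 4·a, 3·a^2 - 10·b], [10·a + b^2 - 5, 2·a·b + 6·b]].
At the point, J = [[-20.000, 2.000], [-24.000, 2.000]] (det J = 8.000).
Solving J·Δ = −F gives Δ = (4.000, 33.500).
Then the next iterate is (a, b)₁ = (2.000, 34.500).

(2.000, 34.500)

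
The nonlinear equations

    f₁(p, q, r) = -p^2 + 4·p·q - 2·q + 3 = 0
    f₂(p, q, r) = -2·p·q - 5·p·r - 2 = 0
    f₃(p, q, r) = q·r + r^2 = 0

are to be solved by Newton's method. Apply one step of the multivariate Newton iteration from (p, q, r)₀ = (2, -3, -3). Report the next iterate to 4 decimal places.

(1.0694, -2.3150, -1.2283)

At (2, -3, -3): F = (-19.0000, 40.0000, 18.0000).
Jacobian J = [[-2·p + 4·q, 4·p - 2, 0], [-2·q - 5·r, -2·p, -5·p], [0, r, q + 2·r]].
At the point, J = [[-16.0000, 6.0000, 0.0000], [21.0000, -4.0000, -10.0000], [0.0000, -3.0000, -9.0000]] (det J = 1038.0000).
Solving J·Δ = −F gives Δ = (-0.9306, 0.6850, 1.7717).
Then the next iterate is (p, q, r)₁ = (1.0694, -2.3150, -1.2283).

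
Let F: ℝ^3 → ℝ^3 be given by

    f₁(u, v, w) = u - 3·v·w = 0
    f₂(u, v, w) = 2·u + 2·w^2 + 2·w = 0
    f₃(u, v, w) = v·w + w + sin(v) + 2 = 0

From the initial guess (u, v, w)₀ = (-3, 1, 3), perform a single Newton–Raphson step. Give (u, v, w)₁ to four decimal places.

At (-3, 1, 3): F = (-12.0000, 18.0000, 8.841471).
Jacobian J = [[1, -3·w, -3·v], [2, 0, 4·w + 2], [0, w + cos(v), v + 1]].
At the point, J = [[1.0000, -9.0000, -3.0000], [2.0000, 0.0000, 14.0000], [0.0000, 3.540302, 2.0000]] (det J = -34.806046).
Solving J·Δ = −F gives Δ = (-11.1024, -2.6670, 0.3003).
Then the next iterate is (u, v, w)₁ = (-14.1024, -1.6670, 3.3003).

(-14.1024, -1.6670, 3.3003)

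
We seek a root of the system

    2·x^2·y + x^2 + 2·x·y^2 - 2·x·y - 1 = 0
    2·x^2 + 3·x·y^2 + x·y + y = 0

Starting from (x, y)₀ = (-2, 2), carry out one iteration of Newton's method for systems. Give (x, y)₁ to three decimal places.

(-1.182, 1.476)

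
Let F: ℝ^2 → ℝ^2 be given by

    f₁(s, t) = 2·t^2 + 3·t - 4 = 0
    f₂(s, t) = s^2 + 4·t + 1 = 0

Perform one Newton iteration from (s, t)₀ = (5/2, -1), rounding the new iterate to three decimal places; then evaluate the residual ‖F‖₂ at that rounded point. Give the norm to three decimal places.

At (5/2, -1): F = (-5.000, 3.250).
Jacobian J = [[0, 4·t + 3], [2·s, 4]].
At the point, J = [[0.000, -1.000], [5.000, 4.000]] (det J = 5.000).
Solving J·Δ = −F gives Δ = (3.350, -5.000).
Then the next iterate is (s, t)₁ = (5.850, -6.000).
Re-evaluating at (5.850, -6.000): F = (50.000, 11.22250), so ‖F‖₂ = 51.244.

51.244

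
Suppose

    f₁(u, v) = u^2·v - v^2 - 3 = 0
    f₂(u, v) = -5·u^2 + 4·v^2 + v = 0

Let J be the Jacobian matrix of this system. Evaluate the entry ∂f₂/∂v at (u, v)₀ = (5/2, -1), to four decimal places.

-7.0000

∂f₂/∂v = 8·v + 1.
At (5/2, -1) this is -7.0000.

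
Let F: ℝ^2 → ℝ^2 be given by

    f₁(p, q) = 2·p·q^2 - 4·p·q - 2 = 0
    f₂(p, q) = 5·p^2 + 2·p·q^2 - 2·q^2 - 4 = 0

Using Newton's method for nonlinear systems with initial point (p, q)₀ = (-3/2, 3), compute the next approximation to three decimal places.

(-2.354, 1.656)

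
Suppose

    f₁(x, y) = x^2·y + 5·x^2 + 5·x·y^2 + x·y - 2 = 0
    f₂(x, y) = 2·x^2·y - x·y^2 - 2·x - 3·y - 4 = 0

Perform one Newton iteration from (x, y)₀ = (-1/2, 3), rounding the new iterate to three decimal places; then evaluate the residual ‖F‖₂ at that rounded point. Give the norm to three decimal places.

At (-1/2, 3): F = (-24.000, -6.000).
Jacobian J = [[2·x·y + 10·x + 5·y^2 + y, x^2 + 10·x·y + x], [4·x·y - y^2 - 2, 2·x^2 - 2·x·y - 3]].
At the point, J = [[40.000, -15.250], [-17.000, 0.500]] (det J = -239.250).
Solving J·Δ = −F gives Δ = (-0.433, -2.708).
Then the next iterate is (x, y)₁ = (-0.933, 0.292).
Re-evaluating at (-0.933, 0.292): F = (1.93644, -2.42208), so ‖F‖₂ = 3.101.

3.101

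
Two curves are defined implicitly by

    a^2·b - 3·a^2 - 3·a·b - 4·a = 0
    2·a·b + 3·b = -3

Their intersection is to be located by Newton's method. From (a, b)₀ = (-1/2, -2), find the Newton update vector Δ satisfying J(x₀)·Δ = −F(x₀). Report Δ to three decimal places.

At (-1/2, -2): F = (-2.250, -1.000).
Jacobian J = [[2·a·b - 6·a - 3·b - 4, a^2 - 3·a], [2·b, 2·a + 3]].
At the point, J = [[7.000, 1.750], [-4.000, 2.000]] (det J = 21.000).
Solving J·Δ = −F gives Δ = (0.131, 0.762).

(0.131, 0.762)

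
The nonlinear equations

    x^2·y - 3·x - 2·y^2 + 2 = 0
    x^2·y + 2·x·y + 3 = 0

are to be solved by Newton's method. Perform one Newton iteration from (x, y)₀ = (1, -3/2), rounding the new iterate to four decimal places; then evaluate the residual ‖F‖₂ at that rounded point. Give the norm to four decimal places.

3.5279

At (1, -3/2): F = (-7.0000, -1.5000).
Jacobian J = [[2·x·y - 3, x^2 - 4·y], [2·x·y + 2·y, x^2 + 2·x]].
At the point, J = [[-6.0000, 7.0000], [-6.0000, 3.0000]] (det J = 24.0000).
Solving J·Δ = −F gives Δ = (0.4375, 1.3750).
Then the next iterate is (x, y)₁ = (1.4375, -0.1250).
Re-evaluating at (1.4375, -0.1250): F = (-2.602051, 2.382324), so ‖F‖₂ = 3.5279.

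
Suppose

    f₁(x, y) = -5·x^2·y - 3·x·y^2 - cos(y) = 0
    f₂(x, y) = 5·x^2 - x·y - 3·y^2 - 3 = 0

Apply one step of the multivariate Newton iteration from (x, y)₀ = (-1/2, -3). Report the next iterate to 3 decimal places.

At (-1/2, -3): F = (18.23999, -30.250).
Jacobian J = [[-10·x·y - 3·y^2, -5·x^2 - 6·x·y + sin(y)], [10·x - y, -x - 6·y]].
At the point, J = [[-42.000, -10.39112], [-2.000, 18.500]] (det J = -797.78224).
Solving J·Δ = −F gives Δ = (0.029, 1.638).
Then the next iterate is (x, y)₁ = (-0.471, -1.362).

(-0.471, -1.362)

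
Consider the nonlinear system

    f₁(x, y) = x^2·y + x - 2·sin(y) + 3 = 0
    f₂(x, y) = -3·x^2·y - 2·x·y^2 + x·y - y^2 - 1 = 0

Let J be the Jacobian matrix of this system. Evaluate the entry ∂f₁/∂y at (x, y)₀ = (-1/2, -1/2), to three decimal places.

-1.505

∂f₁/∂y = x^2 - 2·cos(y).
At (-1/2, -1/2) this is -1.505.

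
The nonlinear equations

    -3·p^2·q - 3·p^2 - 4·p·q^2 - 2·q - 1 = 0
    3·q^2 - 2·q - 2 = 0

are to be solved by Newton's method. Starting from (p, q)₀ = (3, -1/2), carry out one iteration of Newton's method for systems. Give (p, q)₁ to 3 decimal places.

At (3, -1/2): F = (-16.500, -0.250).
Jacobian J = [[-6·p·q - 6·p - 4·q^2, -3·p^2 - 8·p·q - 2], [0, 6·q - 2]].
At the point, J = [[-10.000, -17.000], [0.000, -5.000]] (det J = 50.000).
Solving J·Δ = −F gives Δ = (-1.565, -0.050).
Then the next iterate is (p, q)₁ = (1.435, -0.550).

(1.435, -0.550)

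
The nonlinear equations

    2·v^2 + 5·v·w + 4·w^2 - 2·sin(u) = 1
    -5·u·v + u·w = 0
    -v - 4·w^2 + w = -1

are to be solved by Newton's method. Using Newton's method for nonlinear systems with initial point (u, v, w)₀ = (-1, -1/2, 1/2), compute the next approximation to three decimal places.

(0.326, -0.621, 0.874)

At (-1, -1/2, 1/2): F = (0.93294, -3.000, 1.000).
Jacobian J = [[-2·cos(u), 4·v + 5·w, 5·v + 8·w], [-5·v + w, -5·u, u], [0, -1, -8·w + 1]].
At the point, J = [[-1.08060, 0.500, 1.500], [3.000, 5.000, -1.000], [0.000, -1.000, -3.000]] (det J = 17.28967).
Solving J·Δ = −F gives Δ = (1.326, -0.121, 0.374).
Then the next iterate is (u, v, w)₁ = (0.326, -0.621, 0.874).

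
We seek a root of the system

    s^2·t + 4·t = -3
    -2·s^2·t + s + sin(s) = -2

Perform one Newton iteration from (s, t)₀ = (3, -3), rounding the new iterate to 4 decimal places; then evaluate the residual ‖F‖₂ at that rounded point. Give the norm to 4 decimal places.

At (3, -3): F = (-36.0000, 59.141120).
Jacobian J = [[2·s·t, s^2 + 4], [-4·s·t + cos(s) + 1, -2·s^2]].
At the point, J = [[-18.0000, 13.0000], [36.010008, -18.0000]] (det J = -144.130098).
Solving J·Δ = −F gives Δ = (-0.8384, 1.6084).
Then the next iterate is (s, t)₁ = (2.1616, -1.3916).
Re-evaluating at (2.1616, -1.3916): F = (-9.068671, 17.996636), so ‖F‖₂ = 20.1524.

20.1524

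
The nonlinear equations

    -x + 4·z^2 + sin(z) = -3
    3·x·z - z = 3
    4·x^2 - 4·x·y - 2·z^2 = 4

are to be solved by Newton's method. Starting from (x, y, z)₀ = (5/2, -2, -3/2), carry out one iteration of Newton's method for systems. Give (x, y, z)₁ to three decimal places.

(0.891, -2.347, -0.652)

At (5/2, -2, -3/2): F = (8.50251, -12.750, 36.500).
Jacobian J = [[-1, 0, 8·z + cos(z)], [3·z, 0, 3·x - 1], [8·x - 4·y, -4·x, -4·z]].
At the point, J = [[-1.000, 0.000, -11.92926], [-4.500, 0.000, 6.500], [28.000, -10.000, 6.000]] (det J = -601.81683).
Solving J·Δ = −F gives Δ = (-1.609, -0.347, 0.848).
Then the next iterate is (x, y, z)₁ = (0.891, -2.347, -0.652).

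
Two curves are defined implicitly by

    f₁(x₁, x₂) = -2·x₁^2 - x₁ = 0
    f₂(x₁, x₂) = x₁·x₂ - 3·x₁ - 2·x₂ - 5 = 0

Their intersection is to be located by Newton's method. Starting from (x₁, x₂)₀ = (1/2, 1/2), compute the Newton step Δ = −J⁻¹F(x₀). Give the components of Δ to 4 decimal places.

At (1/2, 1/2): F = (-1.0000, -7.2500).
Jacobian J = [[-4·x₁ - 1, 0], [x₂ - 3, x₁ - 2]].
At the point, J = [[-3.0000, 0.0000], [-2.5000, -1.5000]] (det J = 4.5000).
Solving J·Δ = −F gives Δ = (-0.3333, -4.2778).

(-0.3333, -4.2778)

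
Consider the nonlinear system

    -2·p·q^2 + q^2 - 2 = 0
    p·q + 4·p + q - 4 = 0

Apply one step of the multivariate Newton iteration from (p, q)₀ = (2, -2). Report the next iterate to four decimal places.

(1.6250, -1.0833)

At (2, -2): F = (-14.0000, -2.0000).
Jacobian J = [[-2·q^2, -4·p·q + 2·q], [q + 4, p + 1]].
At the point, J = [[-8.0000, 12.0000], [2.0000, 3.0000]] (det J = -48.0000).
Solving J·Δ = −F gives Δ = (-0.3750, 0.9167).
Then the next iterate is (p, q)₁ = (1.6250, -1.0833).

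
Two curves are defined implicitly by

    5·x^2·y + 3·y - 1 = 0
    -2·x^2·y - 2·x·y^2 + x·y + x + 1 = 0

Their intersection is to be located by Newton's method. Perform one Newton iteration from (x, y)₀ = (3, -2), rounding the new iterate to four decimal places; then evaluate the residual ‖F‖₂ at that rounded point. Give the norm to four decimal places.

29.6801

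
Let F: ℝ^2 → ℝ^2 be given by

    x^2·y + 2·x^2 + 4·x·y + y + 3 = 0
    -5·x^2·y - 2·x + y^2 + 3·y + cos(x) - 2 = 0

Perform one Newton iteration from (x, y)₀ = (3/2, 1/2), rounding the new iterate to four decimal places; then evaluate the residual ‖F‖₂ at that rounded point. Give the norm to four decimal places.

At (3/2, 1/2): F = (12.1250, -8.804263).
Jacobian J = [[2·x·y + 4·x + 4·y, x^2 + 4·x + 1], [-10·x·y - sin(x) - 2, -5·x^2 + 2·y + 3]].
At the point, J = [[9.5000, 9.2500], [-10.497495, -7.2500]] (det J = 28.226829).
Solving J·Δ = −F gives Δ = (0.2291, -1.5461).
Then the next iterate is (x, y)₁ = (1.7291, -1.0461).
Re-evaluating at (1.7291, -1.0461): F = (-2.429388, 7.978262), so ‖F‖₂ = 8.3399.

8.3399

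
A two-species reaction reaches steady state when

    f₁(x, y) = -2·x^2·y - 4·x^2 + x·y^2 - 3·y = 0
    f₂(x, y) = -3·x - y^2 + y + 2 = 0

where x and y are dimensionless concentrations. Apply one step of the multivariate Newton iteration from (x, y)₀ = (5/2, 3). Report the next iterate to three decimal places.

At (5/2, 3): F = (-49.000, -11.500).
Jacobian J = [[-4·x·y - 8·x + y^2, -2·x^2 + 2·x·y - 3], [-3, -2·y + 1]].
At the point, J = [[-41.000, -0.500], [-3.000, -5.000]] (det J = 203.500).
Solving J·Δ = −F gives Δ = (-1.176, -1.595).
Then the next iterate is (x, y)₁ = (1.324, 1.405).

(1.324, 1.405)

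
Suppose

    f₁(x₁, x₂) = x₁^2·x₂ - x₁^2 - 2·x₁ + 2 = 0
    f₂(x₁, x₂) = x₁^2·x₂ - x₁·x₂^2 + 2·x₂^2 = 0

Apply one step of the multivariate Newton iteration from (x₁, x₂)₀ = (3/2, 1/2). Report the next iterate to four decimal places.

At (3/2, 1/2): F = (-2.1250, 1.2500).
Jacobian J = [[2·x₁·x₂ - 2·x₁ - 2, x₁^2], [2·x₁·x₂ - x₂^2, x₁^2 - 2·x₁·x₂ + 4·x₂]].
At the point, J = [[-3.5000, 2.2500], [1.2500, 2.7500]] (det J = -12.4375).
Solving J·Δ = −F gives Δ = (-0.6960, -0.1382).
Then the next iterate is (x₁, x₂)₁ = (0.8040, 0.3618).

(0.8040, 0.3618)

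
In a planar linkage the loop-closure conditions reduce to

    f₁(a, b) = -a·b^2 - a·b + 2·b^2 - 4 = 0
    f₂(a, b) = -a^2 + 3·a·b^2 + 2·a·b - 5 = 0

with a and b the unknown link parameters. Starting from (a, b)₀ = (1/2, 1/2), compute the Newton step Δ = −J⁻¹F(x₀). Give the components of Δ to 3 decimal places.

At (1/2, 1/2): F = (-3.875, -4.375).
Jacobian J = [[-b^2 - b, -2·a·b - a + 4·b], [-2·a + 3·b^2 + 2·b, 6·a·b + 2·a]].
At the point, J = [[-0.750, 1.000], [0.750, 2.500]] (det J = -2.625).
Solving J·Δ = −F gives Δ = (-2.024, 2.357).

(-2.024, 2.357)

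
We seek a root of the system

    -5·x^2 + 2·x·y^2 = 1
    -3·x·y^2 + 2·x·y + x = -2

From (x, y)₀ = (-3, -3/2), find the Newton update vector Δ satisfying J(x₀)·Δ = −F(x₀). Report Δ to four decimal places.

(1.4832, 0.4628)

At (-3, -3/2): F = (-59.5000, 28.2500).
Jacobian J = [[-10·x + 2·y^2, 4·x·y], [-3·y^2 + 2·y + 1, -6·x·y + 2·x]].
At the point, J = [[34.5000, 18.0000], [-8.7500, -33.0000]] (det J = -981.0000).
Solving J·Δ = −F gives Δ = (1.4832, 0.4628).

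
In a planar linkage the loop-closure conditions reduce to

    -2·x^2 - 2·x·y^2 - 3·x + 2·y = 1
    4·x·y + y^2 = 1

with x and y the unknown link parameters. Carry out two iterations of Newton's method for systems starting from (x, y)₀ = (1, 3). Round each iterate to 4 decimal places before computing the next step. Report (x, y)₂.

(0.3986, 0.6609)

At (1, 3): F = (-18.0000, 20.0000).
Jacobian J = [[-4·x - 2·y^2 - 3, -4·x·y + 2], [4·y, 4·x + 2·y]].
At the point, J = [[-25.0000, -10.0000], [12.0000, 10.0000]] (det J = -130.0000).
Solving J·Δ = −F gives Δ = (0.1538, -2.1846).
Then the next iterate is (x, y)₁ = (1.1538, 0.8154).
Round to (1.1538, 0.8154) and repeat: F = (-7.027379, 3.428111), J = [[-8.944954, -1.763234], [3.2616, 6.2460]].
Δ = (-0.7552, -0.1545), so (x, y)₂ = (0.3986, 0.6609).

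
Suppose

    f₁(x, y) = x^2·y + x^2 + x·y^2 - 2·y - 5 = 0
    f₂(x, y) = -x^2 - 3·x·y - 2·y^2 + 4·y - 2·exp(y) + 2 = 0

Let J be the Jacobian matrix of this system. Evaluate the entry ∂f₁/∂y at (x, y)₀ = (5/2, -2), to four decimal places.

-5.7500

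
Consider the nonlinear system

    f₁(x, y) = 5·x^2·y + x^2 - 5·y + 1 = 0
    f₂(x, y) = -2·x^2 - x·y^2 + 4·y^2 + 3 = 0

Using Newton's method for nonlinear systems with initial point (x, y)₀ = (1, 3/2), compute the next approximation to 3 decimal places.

At (1, 3/2): F = (2.000, 7.750).
Jacobian J = [[10·x·y + 2·x, 5·x^2 - 5], [-4·x - y^2, -2·x·y + 8·y]].
At the point, J = [[17.000, 0.000], [-6.250, 9.000]] (det J = 153.000).
Solving J·Δ = −F gives Δ = (-0.118, -0.943).
Then the next iterate is (x, y)₁ = (0.882, 0.557).

(0.882, 0.557)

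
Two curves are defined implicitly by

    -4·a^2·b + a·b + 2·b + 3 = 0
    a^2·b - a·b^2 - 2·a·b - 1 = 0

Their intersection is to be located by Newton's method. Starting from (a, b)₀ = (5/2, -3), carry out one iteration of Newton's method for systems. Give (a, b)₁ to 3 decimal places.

(1.622, -2.296)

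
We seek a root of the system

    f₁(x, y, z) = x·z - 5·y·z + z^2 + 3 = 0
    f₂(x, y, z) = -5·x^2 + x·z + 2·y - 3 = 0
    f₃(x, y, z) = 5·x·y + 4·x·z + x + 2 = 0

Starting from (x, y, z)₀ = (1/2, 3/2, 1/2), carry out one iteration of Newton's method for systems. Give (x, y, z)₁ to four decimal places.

(-0.0479, 0.7064, 0.7433)

At (1/2, 3/2, 1/2): F = (-0.2500, -1.0000, 7.2500).
Jacobian J = [[z, -5·z, x - 5·y + 2·z], [-10·x + z, 2, x], [5·y + 4·z + 1, 5·x, 4·x]].
At the point, J = [[0.5000, -2.5000, -6.0000], [-4.5000, 2.0000, 0.5000], [10.5000, 2.5000, 2.0000]] (det J = 159.2500).
Solving J·Δ = −F gives Δ = (-0.5479, -0.7936, 0.2433).
Then the next iterate is (x, y, z)₁ = (-0.0479, 0.7064, 0.7433).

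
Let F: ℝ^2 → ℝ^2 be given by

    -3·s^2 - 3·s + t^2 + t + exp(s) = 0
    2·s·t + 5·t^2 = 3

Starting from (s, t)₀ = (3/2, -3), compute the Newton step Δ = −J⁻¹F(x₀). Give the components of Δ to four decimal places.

(-1.0737, 1.4608)

At (3/2, -3): F = (-0.768311, 33.0000).
Jacobian J = [[-6·s + exp(s) - 3, 2·t + 1], [2·t, 2·s + 10·t]].
At the point, J = [[-7.518311, -5.0000], [-6.0000, -27.0000]] (det J = 172.994395).
Solving J·Δ = −F gives Δ = (-1.0737, 1.4608).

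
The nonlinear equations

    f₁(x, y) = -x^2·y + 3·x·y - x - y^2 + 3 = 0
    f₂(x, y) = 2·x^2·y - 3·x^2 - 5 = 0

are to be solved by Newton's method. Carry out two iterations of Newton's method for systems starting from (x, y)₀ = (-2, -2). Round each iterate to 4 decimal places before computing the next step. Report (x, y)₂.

(-0.3569, 0.5084)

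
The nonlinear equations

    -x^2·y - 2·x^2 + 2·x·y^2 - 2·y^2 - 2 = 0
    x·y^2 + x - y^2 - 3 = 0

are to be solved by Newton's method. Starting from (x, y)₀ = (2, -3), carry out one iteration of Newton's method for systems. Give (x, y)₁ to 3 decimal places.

(1.714, -2.143)

At (2, -3): F = (20.000, 8.000).
Jacobian J = [[-2·x·y - 4·x + 2·y^2, -x^2 + 4·x·y - 4·y], [y^2 + 1, 2·x·y - 2·y]].
At the point, J = [[22.000, -16.000], [10.000, -6.000]] (det J = 28.000).
Solving J·Δ = −F gives Δ = (-0.286, 0.857).
Then the next iterate is (x, y)₁ = (1.714, -2.143).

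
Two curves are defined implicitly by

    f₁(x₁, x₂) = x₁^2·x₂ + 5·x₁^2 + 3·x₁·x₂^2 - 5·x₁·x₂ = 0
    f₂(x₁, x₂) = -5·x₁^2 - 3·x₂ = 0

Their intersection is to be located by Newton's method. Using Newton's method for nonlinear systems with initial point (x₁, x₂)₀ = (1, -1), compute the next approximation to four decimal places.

(0.6216, -0.4054)

At (1, -1): F = (12.0000, -2.0000).
Jacobian J = [[2·x₁·x₂ + 10·x₁ + 3·x₂^2 - 5·x₂, x₁^2 + 6·x₁·x₂ - 5·x₁], [-10·x₁, -3]].
At the point, J = [[16.0000, -10.0000], [-10.0000, -3.0000]] (det J = -148.0000).
Solving J·Δ = −F gives Δ = (-0.3784, 0.5946).
Then the next iterate is (x₁, x₂)₁ = (0.6216, -0.4054).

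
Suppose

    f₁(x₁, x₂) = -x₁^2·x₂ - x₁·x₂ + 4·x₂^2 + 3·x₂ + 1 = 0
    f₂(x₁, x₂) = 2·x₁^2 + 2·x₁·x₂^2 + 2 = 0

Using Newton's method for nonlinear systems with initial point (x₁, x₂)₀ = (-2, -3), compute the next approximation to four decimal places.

(-17.5714, 4.5714)

At (-2, -3): F = (34.0000, -26.0000).
Jacobian J = [[-2·x₁·x₂ - x₂, -x₁^2 - x₁ + 8·x₂ + 3], [4·x₁ + 2·x₂^2, 4·x₁·x₂]].
At the point, J = [[-9.0000, -23.0000], [10.0000, 24.0000]] (det J = 14.0000).
Solving J·Δ = −F gives Δ = (-15.5714, 7.5714).
Then the next iterate is (x₁, x₂)₁ = (-17.5714, 4.5714).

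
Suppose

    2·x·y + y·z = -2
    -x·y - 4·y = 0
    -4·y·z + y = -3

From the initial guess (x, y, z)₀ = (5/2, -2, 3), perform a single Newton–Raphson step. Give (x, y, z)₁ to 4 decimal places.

(3.6532, 0.3548, 3.1129)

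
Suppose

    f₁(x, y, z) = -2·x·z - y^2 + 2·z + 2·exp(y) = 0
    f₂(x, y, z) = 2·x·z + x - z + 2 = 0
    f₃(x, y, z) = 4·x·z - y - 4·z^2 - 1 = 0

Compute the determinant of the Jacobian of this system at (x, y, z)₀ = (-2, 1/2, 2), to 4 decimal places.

J = [[-2·z, -2·y + 2·exp(y), -2·x + 2], [2·z + 1, 0, 2·x - 1], [4·z, -1, 4·x - 8·z]].
At the point, J = [[-4.0000, 2.297443, 6.0000], [5.0000, 0.0000, -5.0000], [8.0000, -1.0000, -24.0000]].
det J = 173.7954.

173.7954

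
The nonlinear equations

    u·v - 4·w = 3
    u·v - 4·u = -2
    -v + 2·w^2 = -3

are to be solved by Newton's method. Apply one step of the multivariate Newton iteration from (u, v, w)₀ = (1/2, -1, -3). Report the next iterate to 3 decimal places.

(0.227, -2.727, -1.023)

At (1/2, -1, -3): F = (8.500, -0.500, 22.000).
Jacobian J = [[v, u, -4], [v - 4, u, 0], [0, -1, 4·w]].
At the point, J = [[-1.000, 0.500, -4.000], [-5.000, 0.500, 0.000], [0.000, -1.000, -12.000]] (det J = -44.000).
Solving J·Δ = −F gives Δ = (-0.273, -1.727, 1.977).
Then the next iterate is (u, v, w)₁ = (0.227, -2.727, -1.023).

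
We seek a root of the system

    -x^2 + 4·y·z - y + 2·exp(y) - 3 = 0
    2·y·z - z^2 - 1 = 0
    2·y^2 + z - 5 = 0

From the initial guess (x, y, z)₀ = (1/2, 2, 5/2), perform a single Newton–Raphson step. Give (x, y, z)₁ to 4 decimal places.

(11.5535, 1.3654, 2.0769)

At (1/2, 2, 5/2): F = (29.528112, 2.7500, 5.5000).
Jacobian J = [[-2·x, 4·z + 2·exp(y) - 1, 4·y], [0, 2·z, 2·y - 2·z], [0, 4·y, 1]].
At the point, J = [[-1.0000, 23.778112, 8.0000], [0.0000, 5.0000, -1.0000], [0.0000, 8.0000, 1.0000]] (det J = -13.0000).
Solving J·Δ = −F gives Δ = (11.0535, -0.6346, -0.4231).
Then the next iterate is (x, y, z)₁ = (11.5535, 1.3654, 2.0769).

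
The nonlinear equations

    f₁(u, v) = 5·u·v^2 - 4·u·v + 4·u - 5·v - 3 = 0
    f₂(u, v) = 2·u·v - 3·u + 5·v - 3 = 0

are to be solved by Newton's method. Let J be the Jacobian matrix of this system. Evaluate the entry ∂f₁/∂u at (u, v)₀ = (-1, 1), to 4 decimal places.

5.0000

∂f₁/∂u = 5·v^2 - 4·v + 4.
At (-1, 1) this is 5.0000.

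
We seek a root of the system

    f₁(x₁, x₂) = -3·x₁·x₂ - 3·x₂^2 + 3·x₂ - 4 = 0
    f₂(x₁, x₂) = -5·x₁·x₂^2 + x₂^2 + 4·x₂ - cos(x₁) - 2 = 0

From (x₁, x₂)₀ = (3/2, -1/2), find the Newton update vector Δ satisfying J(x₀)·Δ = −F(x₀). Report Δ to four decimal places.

At (3/2, -1/2): F = (-4.0000, -5.695737).
Jacobian J = [[-3·x₂, -3·x₁ - 6·x₂ + 3], [-5·x₂^2 + sin(x₁), -10·x₁·x₂ + 2·x₂ + 4]].
At the point, J = [[1.5000, 1.5000], [-0.252505, 10.5000]] (det J = 16.128758).
Solving J·Δ = −F gives Δ = (2.0743, 0.5923).

(2.0743, 0.5923)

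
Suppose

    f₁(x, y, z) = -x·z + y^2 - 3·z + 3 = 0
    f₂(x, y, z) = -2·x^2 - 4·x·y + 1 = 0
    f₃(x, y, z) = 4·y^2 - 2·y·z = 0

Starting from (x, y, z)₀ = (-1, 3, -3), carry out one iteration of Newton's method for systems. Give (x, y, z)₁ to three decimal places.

(1.200, 4.650, 14.250)

At (-1, 3, -3): F = (18.000, 11.000, 54.000).
Jacobian J = [[-z, 2·y, -x - 3], [-4·x - 4·y, -4·x, 0], [0, 8·y - 2·z, -2·y]].
At the point, J = [[3.000, 6.000, -2.000], [-8.000, 4.000, 0.000], [0.000, 30.000, -6.000]] (det J = 120.000).
Solving J·Δ = −F gives Δ = (2.200, 1.650, 17.250).
Then the next iterate is (x, y, z)₁ = (1.200, 4.650, 14.250).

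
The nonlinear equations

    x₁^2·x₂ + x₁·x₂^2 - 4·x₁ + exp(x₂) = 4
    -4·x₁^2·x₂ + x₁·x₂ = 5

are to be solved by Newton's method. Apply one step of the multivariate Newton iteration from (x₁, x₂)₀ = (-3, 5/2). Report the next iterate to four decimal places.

(-0.2965, 4.2042)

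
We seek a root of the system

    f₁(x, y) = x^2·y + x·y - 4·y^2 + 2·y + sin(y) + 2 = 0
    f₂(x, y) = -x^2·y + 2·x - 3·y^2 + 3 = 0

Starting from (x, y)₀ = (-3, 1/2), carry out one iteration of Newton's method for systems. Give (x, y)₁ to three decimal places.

(1.546, 1.707)

At (-3, 1/2): F = (5.47943, -8.250).
Jacobian J = [[2·x·y + y, x^2 + x - 8·y + cos(y) + 2], [-2·x·y + 2, -x^2 - 6·y]].
At the point, J = [[-2.500, 4.87758], [5.000, -12.000]] (det J = 5.61209).
Solving J·Δ = −F gives Δ = (4.546, 1.207).
Then the next iterate is (x, y)₁ = (1.546, 1.707).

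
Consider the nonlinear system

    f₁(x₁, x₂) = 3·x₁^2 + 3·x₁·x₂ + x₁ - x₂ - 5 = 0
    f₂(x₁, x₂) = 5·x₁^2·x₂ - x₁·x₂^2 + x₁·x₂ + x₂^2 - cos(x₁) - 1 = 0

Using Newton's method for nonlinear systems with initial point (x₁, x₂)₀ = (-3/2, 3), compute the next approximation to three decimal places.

(-1.973, -0.040)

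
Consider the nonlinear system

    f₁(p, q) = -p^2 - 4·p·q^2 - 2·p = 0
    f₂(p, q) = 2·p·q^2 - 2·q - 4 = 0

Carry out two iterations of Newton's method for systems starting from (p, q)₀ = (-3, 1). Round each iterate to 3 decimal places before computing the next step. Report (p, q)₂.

(1.653, -3.101)

At (-3, 1): F = (9.000, -12.000).
Jacobian J = [[-2·p - 4·q^2 - 2, -8·p·q], [2·q^2, 4·p·q - 2]].
At the point, J = [[0.000, 24.000], [2.000, -14.000]] (det J = -48.000).
Solving J·Δ = −F gives Δ = (3.375, -0.375).
Then the next iterate is (p, q)₁ = (0.375, 0.625).
Round to (0.375, 0.625) and repeat: F = (-1.47656, -4.95703), J = [[-4.31250, -1.875], [0.78125, -1.06250]].
Δ = (1.278, -3.726), so (p, q)₂ = (1.653, -3.101).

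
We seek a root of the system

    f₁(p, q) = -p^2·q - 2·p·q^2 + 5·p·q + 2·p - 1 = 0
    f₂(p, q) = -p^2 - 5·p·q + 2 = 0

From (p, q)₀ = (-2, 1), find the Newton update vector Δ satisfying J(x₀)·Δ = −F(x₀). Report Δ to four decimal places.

(1.2143, -0.6786)

At (-2, 1): F = (-15.0000, 8.0000).
Jacobian J = [[-2·p·q - 2·q^2 + 5·q + 2, -p^2 - 4·p·q + 5·p], [-2·p - 5·q, -5·p]].
At the point, J = [[9.0000, -6.0000], [-1.0000, 10.0000]] (det J = 84.0000).
Solving J·Δ = −F gives Δ = (1.2143, -0.6786).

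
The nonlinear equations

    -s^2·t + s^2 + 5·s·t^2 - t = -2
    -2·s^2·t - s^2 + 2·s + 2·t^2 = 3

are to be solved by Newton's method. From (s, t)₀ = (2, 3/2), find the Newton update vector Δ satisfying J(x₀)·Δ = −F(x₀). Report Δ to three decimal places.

At (2, 3/2): F = (21.000, -10.500).
Jacobian J = [[-2·s·t + 2·s + 5·t^2, -s^2 + 10·s·t - 1], [-4·s·t - 2·s + 2, -2·s^2 + 4·t]].
At the point, J = [[9.250, 25.000], [-14.000, -2.000]] (det J = 331.500).
Solving J·Δ = −F gives Δ = (-0.665, -0.594).

(-0.665, -0.594)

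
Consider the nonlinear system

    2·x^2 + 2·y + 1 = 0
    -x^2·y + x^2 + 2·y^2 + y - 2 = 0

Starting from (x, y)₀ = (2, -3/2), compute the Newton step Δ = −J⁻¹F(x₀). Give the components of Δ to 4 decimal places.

(-0.8261, 0.3043)

At (2, -3/2): F = (6.0000, 11.0000).
Jacobian J = [[4·x, 2], [-2·x·y + 2·x, -x^2 + 4·y + 1]].
At the point, J = [[8.0000, 2.0000], [10.0000, -9.0000]] (det J = -92.0000).
Solving J·Δ = −F gives Δ = (-0.8261, 0.3043).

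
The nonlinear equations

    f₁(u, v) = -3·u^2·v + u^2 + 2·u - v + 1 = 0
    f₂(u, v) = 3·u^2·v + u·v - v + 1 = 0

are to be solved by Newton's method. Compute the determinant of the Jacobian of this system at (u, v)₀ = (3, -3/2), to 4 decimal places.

217.0000

J = [[-6·u·v + 2·u + 2, -3·u^2 - 1], [6·u·v + v, 3·u^2 + u - 1]].
At the point, J = [[35.0000, -28.0000], [-28.5000, 29.0000]].
det J = 217.0000.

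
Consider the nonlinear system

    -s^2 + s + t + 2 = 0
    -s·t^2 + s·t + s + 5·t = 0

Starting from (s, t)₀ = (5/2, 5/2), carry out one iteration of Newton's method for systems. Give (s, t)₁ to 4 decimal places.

At (5/2, 5/2): F = (0.7500, 5.6250).
Jacobian J = [[-2·s + 1, 1], [-t^2 + t + 1, -2·s·t + s + 5]].
At the point, J = [[-4.0000, 1.0000], [-2.7500, -5.0000]] (det J = 22.7500).
Solving J·Δ = −F gives Δ = (0.4121, 0.8984).
Then the next iterate is (s, t)₁ = (2.9121, 3.3984).

(2.9121, 3.3984)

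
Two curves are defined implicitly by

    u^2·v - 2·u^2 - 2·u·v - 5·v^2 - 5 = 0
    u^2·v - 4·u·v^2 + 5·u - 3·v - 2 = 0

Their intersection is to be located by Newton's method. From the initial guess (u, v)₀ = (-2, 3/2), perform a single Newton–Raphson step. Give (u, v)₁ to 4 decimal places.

At (-2, 3/2): F = (-12.2500, 7.5000).
Jacobian J = [[2·u·v - 4·u - 2·v, u^2 - 2·u - 10·v], [2·u·v - 4·v^2 + 5, u^2 - 8·u·v - 3]].
At the point, J = [[-1.0000, -7.0000], [-10.0000, 25.0000]] (det J = -95.0000).
Solving J·Δ = −F gives Δ = (-2.6711, -1.3684).
Then the next iterate is (u, v)₁ = (-4.6711, 0.1316).

(-4.6711, 0.1316)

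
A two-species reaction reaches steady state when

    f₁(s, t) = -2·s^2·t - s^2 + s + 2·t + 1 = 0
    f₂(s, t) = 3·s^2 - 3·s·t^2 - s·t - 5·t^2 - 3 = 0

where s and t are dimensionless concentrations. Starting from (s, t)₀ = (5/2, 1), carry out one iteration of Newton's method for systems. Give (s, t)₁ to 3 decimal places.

(1.756, 0.730)

At (5/2, 1): F = (-13.250, 0.750).
Jacobian J = [[-4·s·t - 2·s + 1, -2·s^2 + 2], [6·s - 3·t^2 - t, -6·s·t - s - 10·t]].
At the point, J = [[-14.000, -10.500], [11.000, -27.500]] (det J = 500.500).
Solving J·Δ = −F gives Δ = (-0.744, -0.270).
Then the next iterate is (s, t)₁ = (1.756, 0.730).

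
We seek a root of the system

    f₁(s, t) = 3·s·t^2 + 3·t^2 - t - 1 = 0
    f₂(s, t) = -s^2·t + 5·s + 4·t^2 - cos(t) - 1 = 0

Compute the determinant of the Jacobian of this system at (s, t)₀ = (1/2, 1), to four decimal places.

-6.2256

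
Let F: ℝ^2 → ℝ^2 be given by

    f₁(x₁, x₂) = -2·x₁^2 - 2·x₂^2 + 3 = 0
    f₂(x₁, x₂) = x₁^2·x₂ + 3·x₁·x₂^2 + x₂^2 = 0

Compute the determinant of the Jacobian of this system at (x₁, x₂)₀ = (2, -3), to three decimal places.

124.000

J = [[-4·x₁, -4·x₂], [2·x₁·x₂ + 3·x₂^2, x₁^2 + 6·x₁·x₂ + 2·x₂]].
At the point, J = [[-8.000, 12.000], [15.000, -38.000]].
det J = 124.000.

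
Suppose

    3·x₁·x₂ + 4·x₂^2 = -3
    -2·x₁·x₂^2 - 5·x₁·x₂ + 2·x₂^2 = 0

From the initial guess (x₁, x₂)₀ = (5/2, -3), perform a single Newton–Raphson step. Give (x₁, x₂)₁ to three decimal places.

(5.167, -3.455)

At (5/2, -3): F = (16.500, 10.500).
Jacobian J = [[3·x₂, 3·x₁ + 8·x₂], [-2·x₂^2 - 5·x₂, -4·x₁·x₂ - 5·x₁ + 4·x₂]].
At the point, J = [[-9.000, -16.500], [-3.000, 5.500]] (det J = -99.000).
Solving J·Δ = −F gives Δ = (2.667, -0.455).
Then the next iterate is (x₁, x₂)₁ = (5.167, -3.455).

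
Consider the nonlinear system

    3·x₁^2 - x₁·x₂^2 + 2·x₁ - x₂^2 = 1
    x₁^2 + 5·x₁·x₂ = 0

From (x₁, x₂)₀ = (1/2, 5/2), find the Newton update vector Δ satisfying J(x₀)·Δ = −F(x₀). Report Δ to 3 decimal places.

At (1/2, 5/2): F = (-8.625, 6.500).
Jacobian J = [[6·x₁ - x₂^2 + 2, -2·x₁·x₂ - 2·x₂], [2·x₁ + 5·x₂, 5·x₁]].
At the point, J = [[-1.250, -7.500], [13.500, 2.500]] (det J = 98.125).
Solving J·Δ = −F gives Δ = (-0.277, -1.104).

(-0.277, -1.104)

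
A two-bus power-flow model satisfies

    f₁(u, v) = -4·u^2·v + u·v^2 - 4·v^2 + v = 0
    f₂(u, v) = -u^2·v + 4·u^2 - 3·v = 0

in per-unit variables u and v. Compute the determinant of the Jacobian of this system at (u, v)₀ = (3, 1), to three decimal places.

942.000

J = [[-8·u·v + v^2, -4·u^2 + 2·u·v - 8·v + 1], [-2·u·v + 8·u, -u^2 - 3]].
At the point, J = [[-23.000, -37.000], [18.000, -12.000]].
det J = 942.000.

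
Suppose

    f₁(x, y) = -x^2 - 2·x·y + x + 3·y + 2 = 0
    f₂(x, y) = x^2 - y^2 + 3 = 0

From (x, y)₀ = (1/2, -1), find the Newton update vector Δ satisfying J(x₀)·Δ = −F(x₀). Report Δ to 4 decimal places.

At (1/2, -1): F = (0.2500, 2.2500).
Jacobian J = [[-2·x - 2·y + 1, -2·x + 3], [2·x, -2·y]].
At the point, J = [[2.0000, 2.0000], [1.0000, 2.0000]] (det J = 2.0000).
Solving J·Δ = −F gives Δ = (2.0000, -2.1250).

(2.0000, -2.1250)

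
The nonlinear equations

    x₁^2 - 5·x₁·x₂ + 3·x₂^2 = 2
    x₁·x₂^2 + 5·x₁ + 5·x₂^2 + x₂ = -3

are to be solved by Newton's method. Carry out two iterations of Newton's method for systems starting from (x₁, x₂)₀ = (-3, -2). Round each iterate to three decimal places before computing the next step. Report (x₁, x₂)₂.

At (-3, -2): F = (-11.000, -6.000).
Jacobian J = [[2·x₁ - 5·x₂, -5·x₁ + 6·x₂], [x₂^2 + 5, 2·x₁·x₂ + 10·x₂ + 1]].
At the point, J = [[4.000, 3.000], [9.000, -7.000]] (det J = -55.000).
Solving J·Δ = −F gives Δ = (1.727, 1.364).
Then the next iterate is (x₁, x₂)₁ = (-1.273, -0.636).
Round to (-1.273, -0.636) and repeat: F = (-3.21412, -2.49344), J = [[0.634, 2.549], [5.40450, -3.74074]].
Δ = (1.138, 0.978), so (x₁, x₂)₂ = (-0.135, 0.342).

(-0.135, 0.342)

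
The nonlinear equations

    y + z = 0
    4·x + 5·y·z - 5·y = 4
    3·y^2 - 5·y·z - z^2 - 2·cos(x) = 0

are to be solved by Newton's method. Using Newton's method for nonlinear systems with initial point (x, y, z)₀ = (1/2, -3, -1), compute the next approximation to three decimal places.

At (1/2, -3, -1): F = (-4.000, 28.000, 9.24483).
Jacobian J = [[0, 1, 1], [4, 5·z - 5, 5·y], [2·sin(x), 6·y - 5·z, -5·y - 2·z]].
At the point, J = [[0.000, 1.000, 1.000], [4.000, -10.000, -15.000], [0.95885, -13.000, 17.000]] (det J = -124.79426).
Solving J·Δ = −F gives Δ = (4.598, 2.722, 1.278).
Then the next iterate is (x, y, z)₁ = (5.098, -0.278, 0.278).

(5.098, -0.278, 0.278)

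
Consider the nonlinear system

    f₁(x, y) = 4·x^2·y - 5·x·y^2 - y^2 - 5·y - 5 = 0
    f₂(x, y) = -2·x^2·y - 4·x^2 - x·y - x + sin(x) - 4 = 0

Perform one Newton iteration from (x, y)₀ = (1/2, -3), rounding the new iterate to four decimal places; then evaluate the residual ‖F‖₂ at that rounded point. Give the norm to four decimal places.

420.2509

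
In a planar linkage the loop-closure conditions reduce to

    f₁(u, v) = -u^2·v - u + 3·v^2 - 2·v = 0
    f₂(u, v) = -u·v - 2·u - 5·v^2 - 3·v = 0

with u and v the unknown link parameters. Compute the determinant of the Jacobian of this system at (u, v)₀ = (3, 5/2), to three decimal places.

J = [[-2·u·v - 1, -u^2 + 6·v - 2], [-v - 2, -u - 10·v - 3]].
At the point, J = [[-16.000, 4.000], [-4.500, -31.000]].
det J = 514.000.

514.000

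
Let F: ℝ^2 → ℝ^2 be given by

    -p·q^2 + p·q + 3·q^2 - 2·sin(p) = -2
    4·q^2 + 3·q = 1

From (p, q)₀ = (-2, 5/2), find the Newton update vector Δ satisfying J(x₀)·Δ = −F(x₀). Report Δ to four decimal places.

(-0.4906, -1.3696)

At (-2, 5/2): F = (30.068595, 31.5000).
Jacobian J = [[-q^2 + q - 2·cos(p), -2·p·q + p + 6·q], [0, 8·q + 3]].
At the point, J = [[-2.917706, 23.0000], [0.0000, 23.0000]] (det J = -67.107246).
Solving J·Δ = −F gives Δ = (-0.4906, -1.3696).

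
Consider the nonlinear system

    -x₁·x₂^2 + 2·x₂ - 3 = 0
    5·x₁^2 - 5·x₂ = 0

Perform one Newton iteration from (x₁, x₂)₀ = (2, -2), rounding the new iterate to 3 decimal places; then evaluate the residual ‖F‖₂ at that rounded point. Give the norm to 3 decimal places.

9.700

At (2, -2): F = (-15.000, 30.000).
Jacobian J = [[-x₂^2, -2·x₁·x₂ + 2], [10·x₁, -5]].
At the point, J = [[-4.000, 10.000], [20.000, -5.000]] (det J = -180.000).
Solving J·Δ = −F gives Δ = (-1.250, 1.000).
Then the next iterate is (x₁, x₂)₁ = (0.750, -1.000).
Re-evaluating at (0.750, -1.000): F = (-5.750, 7.81250), so ‖F‖₂ = 9.700.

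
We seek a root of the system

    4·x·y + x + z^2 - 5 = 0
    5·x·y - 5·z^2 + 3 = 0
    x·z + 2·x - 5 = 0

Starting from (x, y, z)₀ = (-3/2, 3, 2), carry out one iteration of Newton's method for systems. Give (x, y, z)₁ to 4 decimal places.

(0.9951, 4.5362, 1.3202)

At (-3/2, 3, 2): F = (-20.5000, -39.5000, -11.0000).
Jacobian J = [[4·y + 1, 4·x, 2·z], [5·y, 5·x, -10·z], [z + 2, 0, x]].
At the point, J = [[13.0000, -6.0000, 4.0000], [15.0000, -7.5000, -20.0000], [4.0000, 0.0000, -1.5000]] (det J = 611.2500).
Solving J·Δ = −F gives Δ = (2.4951, 1.5362, -0.6798).
Then the next iterate is (x, y, z)₁ = (0.9951, 4.5362, 1.3202).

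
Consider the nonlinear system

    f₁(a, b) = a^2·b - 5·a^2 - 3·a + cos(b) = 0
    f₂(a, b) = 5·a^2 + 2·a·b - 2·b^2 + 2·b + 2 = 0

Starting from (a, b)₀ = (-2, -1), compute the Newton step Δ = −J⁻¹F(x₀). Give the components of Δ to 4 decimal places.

(0.9523, -0.5244)

At (-2, -1): F = (-17.459698, 22.0000).
Jacobian J = [[2·a·b - 10·a - 3, a^2 - sin(b)], [10·a + 2·b, 2·a - 4·b + 2]].
At the point, J = [[21.0000, 4.841471], [-22.0000, 2.0000]] (det J = 148.512362).
Solving J·Δ = −F gives Δ = (0.9523, -0.5244).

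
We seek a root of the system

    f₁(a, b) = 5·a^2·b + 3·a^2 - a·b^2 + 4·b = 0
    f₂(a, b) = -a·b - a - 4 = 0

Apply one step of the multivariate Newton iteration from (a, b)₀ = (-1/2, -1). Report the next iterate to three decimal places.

(-30.500, 7.000)

At (-1/2, -1): F = (-4.000, -4.000).
Jacobian J = [[10·a·b + 6·a - b^2, 5·a^2 - 2·a·b + 4], [-b - 1, -a]].
At the point, J = [[1.000, 4.250], [0.000, 0.500]] (det J = 0.500).
Solving J·Δ = −F gives Δ = (-30.000, 8.000).
Then the next iterate is (a, b)₁ = (-30.500, 7.000).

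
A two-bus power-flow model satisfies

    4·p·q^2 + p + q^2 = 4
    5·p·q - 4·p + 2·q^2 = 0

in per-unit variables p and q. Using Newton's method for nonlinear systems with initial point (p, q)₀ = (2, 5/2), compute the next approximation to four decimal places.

(3.7636, 0.2755)

At (2, 5/2): F = (54.2500, 29.5000).
Jacobian J = [[4·q^2 + 1, 8·p·q + 2·q], [5·q - 4, 5·p + 4·q]].
At the point, J = [[26.0000, 45.0000], [8.5000, 20.0000]] (det J = 137.5000).
Solving J·Δ = −F gives Δ = (1.7636, -2.2245).
Then the next iterate is (p, q)₁ = (3.7636, 0.2755).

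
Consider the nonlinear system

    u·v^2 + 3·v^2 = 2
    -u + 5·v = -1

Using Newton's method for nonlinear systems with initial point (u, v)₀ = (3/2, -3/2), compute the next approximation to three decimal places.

(-28.444, -5.889)

At (3/2, -3/2): F = (8.125, -8.000).
Jacobian J = [[v^2, 2·u·v + 6·v], [-1, 5]].
At the point, J = [[2.250, -13.500], [-1.000, 5.000]] (det J = -2.250).
Solving J·Δ = −F gives Δ = (-29.944, -4.389).
Then the next iterate is (u, v)₁ = (-28.444, -5.889).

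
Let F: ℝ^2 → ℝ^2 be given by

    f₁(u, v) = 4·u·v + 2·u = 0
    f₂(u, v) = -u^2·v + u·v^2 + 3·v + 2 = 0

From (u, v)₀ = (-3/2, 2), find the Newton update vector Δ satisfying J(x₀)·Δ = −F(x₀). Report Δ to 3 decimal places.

(-8.500, -16.667)

At (-3/2, 2): F = (-15.000, -2.500).
Jacobian J = [[4·v + 2, 4·u], [-2·u·v + v^2, -u^2 + 2·u·v + 3]].
At the point, J = [[10.000, -6.000], [10.000, -5.250]] (det J = 7.500).
Solving J·Δ = −F gives Δ = (-8.500, -16.667).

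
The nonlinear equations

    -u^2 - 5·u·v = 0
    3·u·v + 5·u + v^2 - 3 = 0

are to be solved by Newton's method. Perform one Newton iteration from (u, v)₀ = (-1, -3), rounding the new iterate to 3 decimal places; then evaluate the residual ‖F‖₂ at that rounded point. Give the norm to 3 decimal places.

4.047

At (-1, -3): F = (-16.000, 10.000).
Jacobian J = [[-2·u - 5·v, -5·u], [3·v + 5, 3·u + 2·v]].
At the point, J = [[17.000, 5.000], [-4.000, -9.000]] (det J = -133.000).
Solving J·Δ = −F gives Δ = (0.707, 0.797).
Then the next iterate is (u, v)₁ = (-0.293, -2.203).
Re-evaluating at (-0.293, -2.203): F = (-3.31324, 2.32465), so ‖F‖₂ = 4.047.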